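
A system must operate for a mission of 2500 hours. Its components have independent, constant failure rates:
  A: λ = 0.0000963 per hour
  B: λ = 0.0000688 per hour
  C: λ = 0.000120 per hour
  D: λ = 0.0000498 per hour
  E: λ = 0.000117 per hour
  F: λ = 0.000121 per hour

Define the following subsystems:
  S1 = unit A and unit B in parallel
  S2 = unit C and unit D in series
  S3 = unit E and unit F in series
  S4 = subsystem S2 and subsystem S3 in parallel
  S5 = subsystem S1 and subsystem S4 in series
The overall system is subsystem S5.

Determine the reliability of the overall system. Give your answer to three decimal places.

R(A) = exp(−0.0000963 × 2500) = 0.78604
R(B) = exp(−0.0000688 × 2500) = 0.84198
R(C) = exp(−0.000120 × 2500) = 0.74082
R(D) = exp(−0.0000498 × 2500) = 0.88294
R(E) = exp(−0.000117 × 2500) = 0.74640
R(F) = exp(−0.000121 × 2500) = 0.73897
Parallel (A and B): 1 − (1 − 0.78604)(1 − 0.84198) = 0.96619
Series (C and D): 0.74082 × 0.88294 = 0.65410
Series (E and F): 0.74640 × 0.73897 = 0.55157
Parallel ([0.65410] and [0.55157]): 1 − (1 − 0.65410)(1 − 0.55157) = 0.84489
Series ([0.96619] and [0.84489]): 0.96619 × 0.84489 = 0.816

0.816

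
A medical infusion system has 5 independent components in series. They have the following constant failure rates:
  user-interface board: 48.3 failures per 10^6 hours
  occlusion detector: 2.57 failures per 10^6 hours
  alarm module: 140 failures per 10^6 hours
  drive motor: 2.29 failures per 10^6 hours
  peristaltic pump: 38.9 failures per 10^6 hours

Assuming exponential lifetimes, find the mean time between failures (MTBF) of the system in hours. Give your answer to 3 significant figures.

4310

Series of exponential components: λ_sys = Σ λ_i
λ_sys = 0.0000483 + 0.00000257 + 0.000140 + 0.00000229 + 0.0000389 = 2.3206e-04 /h
MTBF = 1 / λ_sys = 4310 h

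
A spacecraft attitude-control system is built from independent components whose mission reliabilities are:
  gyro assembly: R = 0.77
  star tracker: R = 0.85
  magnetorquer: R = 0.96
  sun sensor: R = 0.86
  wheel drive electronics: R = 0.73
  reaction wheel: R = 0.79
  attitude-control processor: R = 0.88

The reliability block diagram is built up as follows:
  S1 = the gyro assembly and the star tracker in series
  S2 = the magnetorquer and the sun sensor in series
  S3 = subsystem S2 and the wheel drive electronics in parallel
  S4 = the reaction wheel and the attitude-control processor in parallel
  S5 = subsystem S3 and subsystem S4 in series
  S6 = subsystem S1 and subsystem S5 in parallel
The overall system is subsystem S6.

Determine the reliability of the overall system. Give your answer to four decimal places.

0.9754

Series (gyro assembly and star tracker): 0.770000 × 0.850000 = 0.654500
Series (magnetorquer and sun sensor): 0.960000 × 0.860000 = 0.825600
Parallel ([0.825600] and wheel drive electronics): 1 − (1 − 0.825600)(1 − 0.730000) = 0.952912
Parallel (reaction wheel and attitude-control processor): 1 − (1 − 0.790000)(1 − 0.880000) = 0.974800
Series ([0.952912] and [0.974800]): 0.952912 × 0.974800 = 0.928899
Parallel ([0.654500] and [0.928899]): 1 − (1 − 0.654500)(1 − 0.928899) = 0.9754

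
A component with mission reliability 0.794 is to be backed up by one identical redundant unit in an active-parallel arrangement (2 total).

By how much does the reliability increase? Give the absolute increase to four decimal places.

0.1636

R_before = 0.794
R_after = 1 − (1 − 0.794)^2 = 0.9576
ΔR = 0.9576 − 0.794 = 0.1636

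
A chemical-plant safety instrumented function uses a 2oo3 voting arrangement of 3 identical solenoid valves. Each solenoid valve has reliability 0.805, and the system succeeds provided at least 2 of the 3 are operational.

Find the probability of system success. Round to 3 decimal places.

R = Σ_{i=2}^{3} C(3,i) p^i (1−p)^{3−i} with p = 0.805
C(3,2)·0.805^2·0.195^1 = 0.37909
C(3,3)·0.805^3·0.195^0 = 0.52166
Sum = 0.901

0.901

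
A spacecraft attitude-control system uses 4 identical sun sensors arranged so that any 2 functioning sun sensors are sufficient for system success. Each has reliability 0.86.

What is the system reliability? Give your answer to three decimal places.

R = Σ_{i=2}^{4} C(4,i) p^i (1−p)^{4−i} with p = 0.86
C(4,2)·0.86^2·0.14^2 = 0.08698
C(4,3)·0.86^3·0.14^1 = 0.35619
C(4,4)·0.86^4·0.14^0 = 0.54701
Sum = 0.990

0.990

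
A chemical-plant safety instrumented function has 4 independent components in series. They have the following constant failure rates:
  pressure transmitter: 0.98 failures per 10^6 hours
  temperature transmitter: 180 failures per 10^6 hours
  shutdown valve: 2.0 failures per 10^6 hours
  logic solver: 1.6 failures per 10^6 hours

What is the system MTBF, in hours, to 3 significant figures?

Series of exponential components: λ_sys = Σ λ_i
λ_sys = 0.00000098 + 0.00018 + 0.0000020 + 0.0000016 = 1.8458e-04 /h
MTBF = 1 / λ_sys = 5420 h

5420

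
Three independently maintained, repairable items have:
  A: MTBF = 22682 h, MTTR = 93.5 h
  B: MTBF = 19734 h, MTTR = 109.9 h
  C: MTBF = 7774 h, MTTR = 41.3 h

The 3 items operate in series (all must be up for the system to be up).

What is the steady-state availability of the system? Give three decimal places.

A(A) = MTBF/(MTBF+MTTR) = 22682/(22682+93.5) = 0.995895
A(B) = MTBF/(MTBF+MTTR) = 19734/(19734+109.9) = 0.994462
A(C) = MTBF/(MTBF+MTTR) = 7774/(7774+41.3) = 0.994715
Series availability: 0.995895 × 0.994462 × 0.994715 = 0.985

0.985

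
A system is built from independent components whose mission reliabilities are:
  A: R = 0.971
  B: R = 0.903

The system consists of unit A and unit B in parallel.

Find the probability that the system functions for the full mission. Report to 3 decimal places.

0.997

Parallel (A and B): 1 − (1 − 0.97100)(1 − 0.90300) = 0.997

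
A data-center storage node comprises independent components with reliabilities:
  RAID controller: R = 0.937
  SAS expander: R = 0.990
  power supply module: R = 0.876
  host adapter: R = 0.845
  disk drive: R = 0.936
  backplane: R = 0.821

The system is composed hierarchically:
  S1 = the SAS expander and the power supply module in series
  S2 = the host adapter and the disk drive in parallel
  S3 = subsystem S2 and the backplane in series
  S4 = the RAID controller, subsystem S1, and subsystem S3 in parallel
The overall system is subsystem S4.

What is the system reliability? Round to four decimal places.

0.9984

Series (SAS expander and power supply module): 0.990000 × 0.876000 = 0.867240
Parallel (host adapter and disk drive): 1 − (1 − 0.845000)(1 − 0.936000) = 0.990080
Series ([0.990080] and backplane): 0.990080 × 0.821000 = 0.812856
Parallel (RAID controller, [0.867240], and [0.812856]): 1 − (1 − 0.937000)(1 − 0.867240)(1 − 0.812856) = 0.9984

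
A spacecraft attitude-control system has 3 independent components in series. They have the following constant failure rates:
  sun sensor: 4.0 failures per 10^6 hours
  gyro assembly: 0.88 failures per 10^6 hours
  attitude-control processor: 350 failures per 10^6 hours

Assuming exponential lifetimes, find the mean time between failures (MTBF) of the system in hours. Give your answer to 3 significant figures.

2820

Series of exponential components: λ_sys = Σ λ_i
λ_sys = 0.0000040 + 0.00000088 + 0.00035 = 3.5488e-04 /h
MTBF = 1 / λ_sys = 2820 h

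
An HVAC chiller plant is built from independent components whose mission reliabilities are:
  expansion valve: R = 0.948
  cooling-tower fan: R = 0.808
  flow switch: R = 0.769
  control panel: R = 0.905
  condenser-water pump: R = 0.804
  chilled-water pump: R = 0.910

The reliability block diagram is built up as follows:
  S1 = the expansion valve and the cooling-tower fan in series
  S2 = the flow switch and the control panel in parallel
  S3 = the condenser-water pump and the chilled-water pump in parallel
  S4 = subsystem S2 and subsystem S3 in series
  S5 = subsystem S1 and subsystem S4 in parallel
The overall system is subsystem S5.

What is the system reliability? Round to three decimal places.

Series (expansion valve and cooling-tower fan): 0.94800 × 0.80800 = 0.76598
Parallel (flow switch and control panel): 1 − (1 − 0.76900)(1 − 0.90500) = 0.97806
Parallel (condenser-water pump and chilled-water pump): 1 − (1 − 0.80400)(1 − 0.91000) = 0.98236
Series ([0.97806] and [0.98236]): 0.97806 × 0.98236 = 0.96081
Parallel ([0.76598] and [0.96081]): 1 − (1 − 0.76598)(1 − 0.96081) = 0.991

0.991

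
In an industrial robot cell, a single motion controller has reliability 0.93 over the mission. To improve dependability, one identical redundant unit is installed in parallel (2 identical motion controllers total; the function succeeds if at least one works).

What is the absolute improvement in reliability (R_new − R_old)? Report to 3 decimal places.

0.065

R_before = 0.93
R_after = 1 − (1 − 0.93)^2 = 0.995
ΔR = 0.995 − 0.93 = 0.065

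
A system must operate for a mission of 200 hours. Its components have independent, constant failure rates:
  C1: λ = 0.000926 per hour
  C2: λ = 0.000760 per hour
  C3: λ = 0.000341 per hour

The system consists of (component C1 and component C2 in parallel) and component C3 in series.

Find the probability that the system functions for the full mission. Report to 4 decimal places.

R(C1) = exp(−0.000926 × 200) = 0.830938
R(C2) = exp(−0.000760 × 200) = 0.858988
R(C3) = exp(−0.000341 × 200) = 0.934074
Parallel (C1 and C2): 1 − (1 − 0.830938)(1 − 0.858988) = 0.976160
Series ([0.976160] and C3): 0.976160 × 0.934074 = 0.9118

0.9118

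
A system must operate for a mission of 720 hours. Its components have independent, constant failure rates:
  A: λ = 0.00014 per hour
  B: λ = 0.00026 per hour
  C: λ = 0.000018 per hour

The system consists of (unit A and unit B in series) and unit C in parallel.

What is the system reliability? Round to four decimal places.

R(A) = exp(−0.00014 × 720) = 0.904114
R(B) = exp(−0.00026 × 720) = 0.829278
R(C) = exp(−0.000018 × 720) = 0.987124
Series (A and B): 0.904114 × 0.829278 = 0.749762
Parallel ([0.749762] and C): 1 − (1 − 0.749762)(1 − 0.987124) = 0.9968

0.9968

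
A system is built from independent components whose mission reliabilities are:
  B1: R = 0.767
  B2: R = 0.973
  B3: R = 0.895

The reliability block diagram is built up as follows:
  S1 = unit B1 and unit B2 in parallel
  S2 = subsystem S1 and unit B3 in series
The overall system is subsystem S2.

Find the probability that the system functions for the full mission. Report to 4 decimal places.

0.8894

Parallel (B1 and B2): 1 − (1 − 0.767000)(1 − 0.973000) = 0.993709
Series ([0.993709] and B3): 0.993709 × 0.895000 = 0.8894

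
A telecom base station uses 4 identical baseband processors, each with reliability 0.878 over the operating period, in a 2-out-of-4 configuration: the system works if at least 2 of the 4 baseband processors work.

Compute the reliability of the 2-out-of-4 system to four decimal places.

0.9934

R = Σ_{i=2}^{4} C(4,i) p^i (1−p)^{4−i} with p = 0.878
C(4,2)·0.878^2·0.122^2 = 0.068843
C(4,3)·0.878^3·0.122^1 = 0.330296
C(4,4)·0.878^4·0.122^0 = 0.594262
Sum = 0.9934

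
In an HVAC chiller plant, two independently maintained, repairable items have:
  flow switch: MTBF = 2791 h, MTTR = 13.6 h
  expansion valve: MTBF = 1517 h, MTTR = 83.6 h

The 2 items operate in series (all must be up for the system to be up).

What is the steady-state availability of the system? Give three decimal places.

0.943

A(flow switch) = MTBF/(MTBF+MTTR) = 2791/(2791+13.6) = 0.995151
A(expansion valve) = MTBF/(MTBF+MTTR) = 1517/(1517+83.6) = 0.947770
Series availability: 0.995151 × 0.947770 = 0.943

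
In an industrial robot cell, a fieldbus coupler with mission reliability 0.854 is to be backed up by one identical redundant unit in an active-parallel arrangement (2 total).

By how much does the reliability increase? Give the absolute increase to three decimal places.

0.125

R_before = 0.854
R_after = 1 − (1 − 0.854)^2 = 0.979
ΔR = 0.979 − 0.854 = 0.125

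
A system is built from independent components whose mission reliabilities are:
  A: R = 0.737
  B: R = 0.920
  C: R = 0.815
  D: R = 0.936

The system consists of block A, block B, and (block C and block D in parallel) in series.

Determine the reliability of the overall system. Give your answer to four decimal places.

Parallel (C and D): 1 − (1 − 0.815000)(1 − 0.936000) = 0.988160
Series (A, B, and [0.988160]): 0.737000 × 0.920000 × 0.988160 = 0.6700

0.6700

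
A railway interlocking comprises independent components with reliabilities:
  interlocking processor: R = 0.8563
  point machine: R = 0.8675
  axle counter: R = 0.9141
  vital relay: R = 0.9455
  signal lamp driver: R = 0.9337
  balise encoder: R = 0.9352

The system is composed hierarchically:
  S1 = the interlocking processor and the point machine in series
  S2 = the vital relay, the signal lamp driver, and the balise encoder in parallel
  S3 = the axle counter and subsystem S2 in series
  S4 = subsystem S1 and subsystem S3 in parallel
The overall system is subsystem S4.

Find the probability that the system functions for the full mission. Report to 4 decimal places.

0.9779

Series (interlocking processor and point machine): 0.856300 × 0.867500 = 0.742840
Parallel (vital relay, signal lamp driver, and balise encoder): 1 − (1 − 0.945500)(1 − 0.933700)(1 − 0.935200) = 0.999766
Series (axle counter and [0.999766]): 0.914100 × 0.999766 = 0.913886
Parallel ([0.742840] and [0.913886]): 1 − (1 − 0.742840)(1 − 0.913886) = 0.9779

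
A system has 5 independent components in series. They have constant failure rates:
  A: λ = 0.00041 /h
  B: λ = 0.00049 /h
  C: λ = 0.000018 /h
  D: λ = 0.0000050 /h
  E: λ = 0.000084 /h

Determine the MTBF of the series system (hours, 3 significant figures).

993

Series of exponential components: λ_sys = Σ λ_i
λ_sys = 0.00041 + 0.00049 + 0.000018 + 0.0000050 + 0.000084 = 1.0070e-03 /h
MTBF = 1 / λ_sys = 993 h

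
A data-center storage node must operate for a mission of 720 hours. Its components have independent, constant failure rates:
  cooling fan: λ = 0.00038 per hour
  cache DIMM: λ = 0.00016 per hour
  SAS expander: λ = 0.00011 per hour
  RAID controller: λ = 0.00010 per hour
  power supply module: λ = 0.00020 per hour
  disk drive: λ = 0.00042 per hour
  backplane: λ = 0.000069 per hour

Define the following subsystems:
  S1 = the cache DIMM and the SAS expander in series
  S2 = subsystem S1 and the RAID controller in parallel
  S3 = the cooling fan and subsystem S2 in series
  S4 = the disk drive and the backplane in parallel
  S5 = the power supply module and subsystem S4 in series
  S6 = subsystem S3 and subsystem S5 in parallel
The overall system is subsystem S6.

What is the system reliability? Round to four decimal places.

R(cooling fan) = exp(−0.00038 × 720) = 0.760636
R(cache DIMM) = exp(−0.00016 × 720) = 0.891188
R(SAS expander) = exp(−0.00011 × 720) = 0.923855
R(RAID controller) = exp(−0.00010 × 720) = 0.930531
R(power supply module) = exp(−0.00020 × 720) = 0.865888
R(disk drive) = exp(−0.00042 × 720) = 0.739042
R(backplane) = exp(−0.000069 × 720) = 0.951534
Series (cache DIMM and SAS expander): 0.891188 × 0.923855 = 0.823328
Parallel ([0.823328] and RAID controller): 1 − (1 − 0.823328)(1 − 0.930531) = 0.987727
Series (cooling fan and [0.987727]): 0.760636 × 0.987727 = 0.751301
Parallel (disk drive and backplane): 1 − (1 − 0.739042)(1 − 0.951534) = 0.987352
Series (power supply module and [0.987352]): 0.865888 × 0.987352 = 0.854936
Parallel ([0.751301] and [0.854936]): 1 − (1 − 0.751301)(1 − 0.854936) = 0.9639

0.9639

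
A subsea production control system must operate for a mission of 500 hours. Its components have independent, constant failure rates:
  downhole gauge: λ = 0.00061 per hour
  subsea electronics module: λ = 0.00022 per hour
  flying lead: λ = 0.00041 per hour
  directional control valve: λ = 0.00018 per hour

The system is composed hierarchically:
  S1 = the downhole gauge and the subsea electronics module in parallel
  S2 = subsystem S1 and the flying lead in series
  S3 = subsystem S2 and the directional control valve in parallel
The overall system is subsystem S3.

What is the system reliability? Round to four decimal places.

R(downhole gauge) = exp(−0.00061 × 500) = 0.737123
R(subsea electronics module) = exp(−0.00022 × 500) = 0.895834
R(flying lead) = exp(−0.00041 × 500) = 0.814647
R(directional control valve) = exp(−0.00018 × 500) = 0.913931
Parallel (downhole gauge and subsea electronics module): 1 − (1 − 0.737123)(1 − 0.895834) = 0.972617
Series ([0.972617] and flying lead): 0.972617 × 0.814647 = 0.792340
Parallel ([0.792340] and directional control valve): 1 − (1 − 0.792340)(1 − 0.913931) = 0.9821

0.9821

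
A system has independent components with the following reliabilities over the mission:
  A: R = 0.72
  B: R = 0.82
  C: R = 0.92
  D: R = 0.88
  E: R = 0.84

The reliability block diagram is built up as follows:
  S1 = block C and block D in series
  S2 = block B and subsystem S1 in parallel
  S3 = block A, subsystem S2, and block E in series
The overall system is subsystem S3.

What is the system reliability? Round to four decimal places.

Series (C and D): 0.920000 × 0.880000 = 0.809600
Parallel (B and [0.809600]): 1 − (1 − 0.820000)(1 − 0.809600) = 0.965728
Series (A, [0.965728], and E): 0.720000 × 0.965728 × 0.840000 = 0.5841

0.5841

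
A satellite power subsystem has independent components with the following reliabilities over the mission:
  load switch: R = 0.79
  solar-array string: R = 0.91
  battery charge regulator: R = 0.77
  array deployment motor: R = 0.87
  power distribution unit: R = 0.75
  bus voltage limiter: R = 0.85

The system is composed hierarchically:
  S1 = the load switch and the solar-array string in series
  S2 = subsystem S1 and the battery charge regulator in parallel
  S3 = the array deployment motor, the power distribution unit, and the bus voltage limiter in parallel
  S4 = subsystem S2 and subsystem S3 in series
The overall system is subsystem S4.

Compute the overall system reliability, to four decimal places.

0.9308

Series (load switch and solar-array string): 0.790000 × 0.910000 = 0.718900
Parallel ([0.718900] and battery charge regulator): 1 − (1 − 0.718900)(1 − 0.770000) = 0.935347
Parallel (array deployment motor, power distribution unit, and bus voltage limiter): 1 − (1 − 0.870000)(1 − 0.750000)(1 − 0.850000) = 0.995125
Series ([0.935347] and [0.995125]): 0.935347 × 0.995125 = 0.9308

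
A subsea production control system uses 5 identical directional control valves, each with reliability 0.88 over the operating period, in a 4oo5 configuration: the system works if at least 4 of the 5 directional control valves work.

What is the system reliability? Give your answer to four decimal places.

0.8875

R = Σ_{i=4}^{5} C(5,i) p^i (1−p)^{5−i} with p = 0.88
C(5,4)·0.88^4·0.12^1 = 0.359817
C(5,5)·0.88^5·0.12^0 = 0.527732
Sum = 0.8875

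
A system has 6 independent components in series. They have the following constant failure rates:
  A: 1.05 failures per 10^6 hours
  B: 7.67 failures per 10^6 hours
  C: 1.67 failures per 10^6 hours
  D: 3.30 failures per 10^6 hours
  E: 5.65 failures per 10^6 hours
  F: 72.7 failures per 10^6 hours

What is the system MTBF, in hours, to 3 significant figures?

Series of exponential components: λ_sys = Σ λ_i
λ_sys = 0.00000105 + 0.00000767 + 0.00000167 + 0.00000330 + 0.00000565 + 0.0000727 = 9.2040e-05 /h
MTBF = 1 / λ_sys = 10900 h

10900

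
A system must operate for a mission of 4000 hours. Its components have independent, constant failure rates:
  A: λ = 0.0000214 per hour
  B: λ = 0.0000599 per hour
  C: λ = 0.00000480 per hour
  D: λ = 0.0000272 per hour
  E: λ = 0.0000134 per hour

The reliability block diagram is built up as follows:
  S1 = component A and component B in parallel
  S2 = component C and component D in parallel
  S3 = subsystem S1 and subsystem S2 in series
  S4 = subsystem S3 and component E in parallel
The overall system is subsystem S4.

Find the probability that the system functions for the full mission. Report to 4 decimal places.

R(A) = exp(−0.0000214 × 4000) = 0.917961
R(B) = exp(−0.0000599 × 4000) = 0.786943
R(C) = exp(−0.00000480 × 4000) = 0.980983
R(D) = exp(−0.0000272 × 4000) = 0.896910
R(E) = exp(−0.0000134 × 4000) = 0.947811
Parallel (A and B): 1 − (1 − 0.917961)(1 − 0.786943) = 0.982521
Parallel (C and D): 1 − (1 − 0.980983)(1 − 0.896910) = 0.998040
Series ([0.982521] and [0.998040]): 0.982521 × 0.998040 = 0.980595
Parallel ([0.980595] and E): 1 − (1 − 0.980595)(1 − 0.947811) = 0.9990

0.9990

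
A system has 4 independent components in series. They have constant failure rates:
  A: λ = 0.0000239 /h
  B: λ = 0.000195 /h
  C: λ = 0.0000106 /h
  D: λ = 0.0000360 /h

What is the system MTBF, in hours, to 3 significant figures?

3770

Series of exponential components: λ_sys = Σ λ_i
λ_sys = 0.0000239 + 0.000195 + 0.0000106 + 0.0000360 = 2.6550e-04 /h
MTBF = 1 / λ_sys = 3770 h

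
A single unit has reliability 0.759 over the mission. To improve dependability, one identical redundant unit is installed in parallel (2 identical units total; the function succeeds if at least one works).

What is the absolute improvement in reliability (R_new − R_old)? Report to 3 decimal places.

0.183

R_before = 0.759
R_after = 1 − (1 − 0.759)^2 = 0.942
ΔR = 0.942 − 0.759 = 0.183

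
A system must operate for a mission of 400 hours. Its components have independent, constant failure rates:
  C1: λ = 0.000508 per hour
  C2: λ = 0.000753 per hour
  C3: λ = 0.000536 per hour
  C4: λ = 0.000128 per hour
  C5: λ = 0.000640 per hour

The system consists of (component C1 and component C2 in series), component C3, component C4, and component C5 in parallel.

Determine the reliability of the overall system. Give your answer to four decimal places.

0.9991

R(C1) = exp(−0.000508 × 400) = 0.816115
R(C2) = exp(−0.000753 × 400) = 0.739930
R(C3) = exp(−0.000536 × 400) = 0.807026
R(C4) = exp(−0.000128 × 400) = 0.950089
R(C5) = exp(−0.000640 × 400) = 0.774142
Series (C1 and C2): 0.816115 × 0.739930 = 0.603868
Parallel ([0.603868], C3, C4, and C5): 1 − (1 − 0.603868)(1 − 0.807026)(1 − 0.950089)(1 − 0.774142) = 0.9991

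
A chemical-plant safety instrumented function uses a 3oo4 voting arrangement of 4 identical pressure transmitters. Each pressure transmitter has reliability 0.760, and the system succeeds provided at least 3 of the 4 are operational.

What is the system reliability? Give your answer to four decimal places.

0.7550

R = Σ_{i=3}^{4} C(4,i) p^i (1−p)^{4−i} with p = 0.760
C(4,3)·0.760^3·0.240^1 = 0.421417
C(4,4)·0.760^4·0.240^0 = 0.333622
Sum = 0.7550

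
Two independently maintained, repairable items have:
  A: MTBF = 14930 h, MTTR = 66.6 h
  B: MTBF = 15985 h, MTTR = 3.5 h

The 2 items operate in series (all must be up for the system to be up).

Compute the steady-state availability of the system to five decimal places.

0.99534

A(A) = MTBF/(MTBF+MTTR) = 14930/(14930+66.6) = 0.995559
A(B) = MTBF/(MTBF+MTTR) = 15985/(15985+3.5) = 0.999781
Series availability: 0.995559 × 0.999781 = 0.99534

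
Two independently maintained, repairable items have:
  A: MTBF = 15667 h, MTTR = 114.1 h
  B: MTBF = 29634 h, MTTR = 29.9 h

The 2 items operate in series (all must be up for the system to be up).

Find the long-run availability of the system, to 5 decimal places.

0.99177

A(A) = MTBF/(MTBF+MTTR) = 15667/(15667+114.1) = 0.992770
A(B) = MTBF/(MTBF+MTTR) = 29634/(29634+29.9) = 0.998992
Series availability: 0.992770 × 0.998992 = 0.99177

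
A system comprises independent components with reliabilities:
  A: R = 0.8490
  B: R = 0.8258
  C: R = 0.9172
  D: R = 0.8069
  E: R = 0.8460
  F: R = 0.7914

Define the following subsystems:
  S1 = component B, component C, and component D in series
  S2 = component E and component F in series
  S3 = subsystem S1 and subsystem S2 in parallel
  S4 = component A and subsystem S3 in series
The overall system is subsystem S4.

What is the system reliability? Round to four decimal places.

0.7399

Series (B, C, and D): 0.825800 × 0.917200 × 0.806900 = 0.611165
Series (E and F): 0.846000 × 0.791400 = 0.669524
Parallel ([0.611165] and [0.669524]): 1 − (1 − 0.611165)(1 − 0.669524) = 0.871499
Series (A and [0.871499]): 0.849000 × 0.871499 = 0.7399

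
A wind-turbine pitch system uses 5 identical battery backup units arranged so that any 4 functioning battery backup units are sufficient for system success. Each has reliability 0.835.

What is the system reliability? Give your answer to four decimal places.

0.8070

R = Σ_{i=4}^{5} C(5,i) p^i (1−p)^{5−i} with p = 0.835
C(5,4)·0.835^4·0.165^1 = 0.401051
C(5,5)·0.835^5·0.165^0 = 0.405912
Sum = 0.8070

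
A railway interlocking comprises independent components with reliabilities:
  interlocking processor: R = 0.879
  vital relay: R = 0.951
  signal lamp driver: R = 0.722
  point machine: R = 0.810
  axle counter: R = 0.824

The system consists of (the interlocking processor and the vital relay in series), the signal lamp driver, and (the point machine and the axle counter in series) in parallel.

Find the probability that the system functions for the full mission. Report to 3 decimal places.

Series (interlocking processor and vital relay): 0.87900 × 0.95100 = 0.83593
Series (point machine and axle counter): 0.81000 × 0.82400 = 0.66744
Parallel ([0.83593], signal lamp driver, and [0.66744]): 1 − (1 − 0.83593)(1 − 0.72200)(1 − 0.66744) = 0.985

0.985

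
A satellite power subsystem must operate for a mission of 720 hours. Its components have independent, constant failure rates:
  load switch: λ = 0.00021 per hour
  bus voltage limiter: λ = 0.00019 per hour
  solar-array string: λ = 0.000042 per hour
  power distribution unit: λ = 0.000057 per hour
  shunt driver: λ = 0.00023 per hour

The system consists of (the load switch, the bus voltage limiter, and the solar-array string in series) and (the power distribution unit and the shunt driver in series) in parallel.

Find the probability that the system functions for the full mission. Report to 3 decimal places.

R(load switch) = exp(−0.00021 × 720) = 0.85968
R(bus voltage limiter) = exp(−0.00019 × 720) = 0.87214
R(solar-array string) = exp(−0.000042 × 720) = 0.97021
R(power distribution unit) = exp(−0.000057 × 720) = 0.95979
R(shunt driver) = exp(−0.00023 × 720) = 0.84739
Series (load switch, bus voltage limiter, and solar-array string): 0.85968 × 0.87214 × 0.97021 = 0.72743
Series (power distribution unit and shunt driver): 0.95979 × 0.84739 = 0.81332
Parallel ([0.72743] and [0.81332]): 1 − (1 − 0.72743)(1 − 0.81332) = 0.949

0.949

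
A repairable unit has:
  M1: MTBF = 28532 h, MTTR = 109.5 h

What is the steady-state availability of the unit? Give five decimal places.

A(M1) = MTBF/(MTBF+MTTR) = 28532/(28532+109.5) = 0.99618

0.99618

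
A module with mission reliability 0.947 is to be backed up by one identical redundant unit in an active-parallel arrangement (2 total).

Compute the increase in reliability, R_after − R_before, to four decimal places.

0.0502

R_before = 0.947
R_after = 1 − (1 − 0.947)^2 = 0.9972
ΔR = 0.9972 − 0.947 = 0.0502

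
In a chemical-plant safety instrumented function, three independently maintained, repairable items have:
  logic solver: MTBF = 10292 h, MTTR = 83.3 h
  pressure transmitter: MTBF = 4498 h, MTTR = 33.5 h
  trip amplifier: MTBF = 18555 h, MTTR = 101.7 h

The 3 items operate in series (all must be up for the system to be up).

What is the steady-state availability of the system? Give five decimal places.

0.97927

A(logic solver) = MTBF/(MTBF+MTTR) = 10292/(10292+83.3) = 0.991971
A(pressure transmitter) = MTBF/(MTBF+MTTR) = 4498/(4498+33.5) = 0.992607
A(trip amplifier) = MTBF/(MTBF+MTTR) = 18555/(18555+101.7) = 0.994549
Series availability: 0.991971 × 0.992607 × 0.994549 = 0.97927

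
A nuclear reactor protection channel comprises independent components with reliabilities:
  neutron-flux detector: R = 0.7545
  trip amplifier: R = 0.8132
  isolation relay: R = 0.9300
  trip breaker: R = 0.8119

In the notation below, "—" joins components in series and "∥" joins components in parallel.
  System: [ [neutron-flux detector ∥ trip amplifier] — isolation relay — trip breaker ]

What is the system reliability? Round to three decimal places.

Parallel (neutron-flux detector and trip amplifier): 1 − (1 − 0.75450)(1 − 0.81320) = 0.95414
Series ([0.95414], isolation relay, and trip breaker): 0.95414 × 0.93000 × 0.81190 = 0.720

0.720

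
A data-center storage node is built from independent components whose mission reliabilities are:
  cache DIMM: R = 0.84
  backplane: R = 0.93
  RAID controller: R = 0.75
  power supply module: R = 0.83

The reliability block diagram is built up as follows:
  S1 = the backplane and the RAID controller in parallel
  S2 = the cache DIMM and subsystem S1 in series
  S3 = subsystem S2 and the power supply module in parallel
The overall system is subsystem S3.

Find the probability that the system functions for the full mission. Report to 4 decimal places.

0.9703

Parallel (backplane and RAID controller): 1 − (1 − 0.930000)(1 − 0.750000) = 0.982500
Series (cache DIMM and [0.982500]): 0.840000 × 0.982500 = 0.825300
Parallel ([0.825300] and power supply module): 1 − (1 − 0.825300)(1 − 0.830000) = 0.9703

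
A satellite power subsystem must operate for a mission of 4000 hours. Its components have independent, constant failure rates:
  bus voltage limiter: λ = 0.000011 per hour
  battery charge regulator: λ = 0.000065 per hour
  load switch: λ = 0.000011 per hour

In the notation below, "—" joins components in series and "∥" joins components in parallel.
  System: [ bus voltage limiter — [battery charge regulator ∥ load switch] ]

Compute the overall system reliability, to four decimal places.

0.9475

R(bus voltage limiter) = exp(−0.000011 × 4000) = 0.956954
R(battery charge regulator) = exp(−0.000065 × 4000) = 0.771052
R(load switch) = exp(−0.000011 × 4000) = 0.956954
Parallel (battery charge regulator and load switch): 1 − (1 − 0.771052)(1 − 0.956954) = 0.990145
Series (bus voltage limiter and [0.990145]): 0.956954 × 0.990145 = 0.9475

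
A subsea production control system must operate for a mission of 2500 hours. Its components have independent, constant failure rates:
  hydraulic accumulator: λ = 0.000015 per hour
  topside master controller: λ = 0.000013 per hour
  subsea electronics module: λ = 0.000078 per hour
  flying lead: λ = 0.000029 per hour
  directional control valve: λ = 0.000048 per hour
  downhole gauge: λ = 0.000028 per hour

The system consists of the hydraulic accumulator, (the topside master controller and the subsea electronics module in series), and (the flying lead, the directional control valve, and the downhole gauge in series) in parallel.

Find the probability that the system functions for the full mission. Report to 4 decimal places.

R(hydraulic accumulator) = exp(−0.000015 × 2500) = 0.963194
R(topside master controller) = exp(−0.000013 × 2500) = 0.968022
R(subsea electronics module) = exp(−0.000078 × 2500) = 0.822835
R(flying lead) = exp(−0.000029 × 2500) = 0.930066
R(directional control valve) = exp(−0.000048 × 2500) = 0.886920
R(downhole gauge) = exp(−0.000028 × 2500) = 0.932394
Series (topside master controller and subsea electronics module): 0.968022 × 0.822835 = 0.796522
Series (flying lead, directional control valve, and downhole gauge): 0.930066 × 0.886920 × 0.932394 = 0.769126
Parallel (hydraulic accumulator, [0.796522], and [0.769126]): 1 − (1 − 0.963194)(1 − 0.796522)(1 − 0.769126) = 0.9983

0.9983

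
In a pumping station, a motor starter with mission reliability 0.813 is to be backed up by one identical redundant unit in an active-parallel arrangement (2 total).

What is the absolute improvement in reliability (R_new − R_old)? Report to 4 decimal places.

0.1520

R_before = 0.813
R_after = 1 − (1 − 0.813)^2 = 0.9650
ΔR = 0.9650 − 0.813 = 0.1520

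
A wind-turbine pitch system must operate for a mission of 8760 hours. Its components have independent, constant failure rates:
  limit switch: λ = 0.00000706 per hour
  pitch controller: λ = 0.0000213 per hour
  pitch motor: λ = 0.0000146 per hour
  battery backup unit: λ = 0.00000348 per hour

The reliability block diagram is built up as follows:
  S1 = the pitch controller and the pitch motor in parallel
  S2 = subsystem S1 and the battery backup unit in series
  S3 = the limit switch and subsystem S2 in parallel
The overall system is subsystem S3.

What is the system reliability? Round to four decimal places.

R(limit switch) = exp(−0.00000706 × 8760) = 0.940028
R(pitch controller) = exp(−0.0000213 × 8760) = 0.829786
R(pitch motor) = exp(−0.0000146 × 8760) = 0.879945
R(battery backup unit) = exp(−0.00000348 × 8760) = 0.969975
Parallel (pitch controller and pitch motor): 1 − (1 − 0.829786)(1 − 0.879945) = 0.979565
Series ([0.979565] and battery backup unit): 0.979565 × 0.969975 = 0.950154
Parallel (limit switch and [0.950154]): 1 − (1 − 0.940028)(1 − 0.950154) = 0.9970

0.9970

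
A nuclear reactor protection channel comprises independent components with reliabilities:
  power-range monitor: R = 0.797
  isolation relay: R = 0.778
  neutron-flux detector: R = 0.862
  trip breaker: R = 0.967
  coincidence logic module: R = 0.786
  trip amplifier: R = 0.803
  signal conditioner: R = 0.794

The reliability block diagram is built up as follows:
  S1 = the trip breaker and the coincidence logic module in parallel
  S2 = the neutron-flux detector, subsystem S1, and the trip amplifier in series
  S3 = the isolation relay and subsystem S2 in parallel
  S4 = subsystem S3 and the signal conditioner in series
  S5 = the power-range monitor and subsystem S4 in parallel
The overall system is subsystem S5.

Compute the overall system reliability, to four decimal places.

0.9470

Parallel (trip breaker and coincidence logic module): 1 − (1 − 0.967000)(1 − 0.786000) = 0.992938
Series (neutron-flux detector, [0.992938], and trip amplifier): 0.862000 × 0.992938 × 0.803000 = 0.687298
Parallel (isolation relay and [0.687298]): 1 − (1 − 0.778000)(1 − 0.687298) = 0.930580
Series ([0.930580] and signal conditioner): 0.930580 × 0.794000 = 0.738881
Parallel (power-range monitor and [0.738881]): 1 − (1 − 0.797000)(1 − 0.738881) = 0.9470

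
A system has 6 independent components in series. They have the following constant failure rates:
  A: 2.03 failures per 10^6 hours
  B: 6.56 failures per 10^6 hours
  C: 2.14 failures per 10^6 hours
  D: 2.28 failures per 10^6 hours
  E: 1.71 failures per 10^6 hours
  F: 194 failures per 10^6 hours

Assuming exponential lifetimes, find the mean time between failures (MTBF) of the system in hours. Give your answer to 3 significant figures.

Series of exponential components: λ_sys = Σ λ_i
λ_sys = 0.00000203 + 0.00000656 + 0.00000214 + 0.00000228 + 0.00000171 + 0.000194 = 2.0872e-04 /h
MTBF = 1 / λ_sys = 4790 h

4790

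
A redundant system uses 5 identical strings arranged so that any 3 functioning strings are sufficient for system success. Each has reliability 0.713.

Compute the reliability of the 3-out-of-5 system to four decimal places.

0.8537

R = Σ_{i=3}^{5} C(5,i) p^i (1−p)^{5−i} with p = 0.713
C(5,3)·0.713^3·0.287^2 = 0.298561
C(5,4)·0.713^4·0.287^1 = 0.370860
C(5,5)·0.713^5·0.287^0 = 0.184267
Sum = 0.8537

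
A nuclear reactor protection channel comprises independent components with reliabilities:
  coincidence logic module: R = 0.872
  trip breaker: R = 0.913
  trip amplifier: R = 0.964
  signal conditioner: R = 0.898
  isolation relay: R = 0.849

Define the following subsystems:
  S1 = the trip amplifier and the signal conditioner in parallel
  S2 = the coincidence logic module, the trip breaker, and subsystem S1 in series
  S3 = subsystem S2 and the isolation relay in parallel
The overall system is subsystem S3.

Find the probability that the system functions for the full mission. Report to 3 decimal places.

Parallel (trip amplifier and signal conditioner): 1 − (1 − 0.96400)(1 − 0.89800) = 0.99633
Series (coincidence logic module, trip breaker, and [0.99633]): 0.87200 × 0.91300 × 0.99633 = 0.79321
Parallel ([0.79321] and isolation relay): 1 − (1 − 0.79321)(1 − 0.84900) = 0.969

0.969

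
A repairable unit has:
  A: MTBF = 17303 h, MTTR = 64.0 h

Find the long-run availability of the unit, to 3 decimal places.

0.996

A(A) = MTBF/(MTBF+MTTR) = 17303/(17303+64.0) = 0.996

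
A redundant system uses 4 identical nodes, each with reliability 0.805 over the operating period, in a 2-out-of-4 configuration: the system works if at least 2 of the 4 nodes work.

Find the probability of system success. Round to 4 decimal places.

R = Σ_{i=2}^{4} C(4,i) p^i (1−p)^{4−i} with p = 0.805
C(4,2)·0.805^2·0.195^2 = 0.147847
C(4,3)·0.805^3·0.195^1 = 0.406895
C(4,4)·0.805^4·0.195^0 = 0.419936
Sum = 0.9747

0.9747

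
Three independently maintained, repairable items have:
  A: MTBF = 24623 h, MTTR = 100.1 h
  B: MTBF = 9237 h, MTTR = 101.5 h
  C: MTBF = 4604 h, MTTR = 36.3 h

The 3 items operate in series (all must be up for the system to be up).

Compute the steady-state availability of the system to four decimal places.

0.9774

A(A) = MTBF/(MTBF+MTTR) = 24623/(24623+100.1) = 0.995951
A(B) = MTBF/(MTBF+MTTR) = 9237/(9237+101.5) = 0.989131
A(C) = MTBF/(MTBF+MTTR) = 4604/(4604+36.3) = 0.992177
Series availability: 0.995951 × 0.989131 × 0.992177 = 0.9774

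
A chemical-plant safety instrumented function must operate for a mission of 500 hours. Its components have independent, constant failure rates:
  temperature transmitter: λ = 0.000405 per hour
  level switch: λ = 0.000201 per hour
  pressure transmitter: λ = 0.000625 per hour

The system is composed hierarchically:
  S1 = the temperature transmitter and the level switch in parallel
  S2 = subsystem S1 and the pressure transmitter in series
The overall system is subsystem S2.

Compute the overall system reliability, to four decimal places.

0.7188

R(temperature transmitter) = exp(−0.000405 × 500) = 0.816686
R(level switch) = exp(−0.000201 × 500) = 0.904385
R(pressure transmitter) = exp(−0.000625 × 500) = 0.731616
Parallel (temperature transmitter and level switch): 1 − (1 − 0.816686)(1 − 0.904385) = 0.982472
Series ([0.982472] and pressure transmitter): 0.982472 × 0.731616 = 0.7188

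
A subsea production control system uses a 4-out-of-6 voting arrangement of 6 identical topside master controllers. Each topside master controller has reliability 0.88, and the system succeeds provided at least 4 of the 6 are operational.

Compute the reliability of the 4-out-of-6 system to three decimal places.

R = Σ_{i=4}^{6} C(6,i) p^i (1−p)^{6−i} with p = 0.88
C(6,4)·0.88^4·0.12^2 = 0.12953
C(6,5)·0.88^5·0.12^1 = 0.37997
C(6,6)·0.88^6·0.12^0 = 0.46440
Sum = 0.974

0.974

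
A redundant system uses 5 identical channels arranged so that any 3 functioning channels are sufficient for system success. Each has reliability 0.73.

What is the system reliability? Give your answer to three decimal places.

R = Σ_{i=3}^{5} C(5,i) p^i (1−p)^{5−i} with p = 0.73
C(5,3)·0.73^3·0.27^2 = 0.28359
C(5,4)·0.73^4·0.27^1 = 0.38338
C(5,5)·0.73^5·0.27^0 = 0.20731
Sum = 0.874

0.874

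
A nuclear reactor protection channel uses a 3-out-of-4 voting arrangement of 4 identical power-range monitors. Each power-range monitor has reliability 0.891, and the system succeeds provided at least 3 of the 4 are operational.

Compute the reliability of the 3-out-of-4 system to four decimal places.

R = Σ_{i=3}^{4} C(4,i) p^i (1−p)^{4−i} with p = 0.891
C(4,3)·0.891^3·0.109^1 = 0.308404
C(4,4)·0.891^4·0.109^0 = 0.630247
Sum = 0.9387

0.9387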